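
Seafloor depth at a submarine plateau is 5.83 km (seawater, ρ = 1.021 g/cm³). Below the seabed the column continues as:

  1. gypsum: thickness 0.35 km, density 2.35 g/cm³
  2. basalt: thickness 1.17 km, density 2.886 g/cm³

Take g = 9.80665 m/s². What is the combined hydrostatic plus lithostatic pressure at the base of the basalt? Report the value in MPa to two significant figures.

seawater: 1021 kg/m³ × 9.80665 m/s² × 5830 m = 5.837×10^7 Pa = 58.37 MPa
gypsum: 2350 kg/m³ × 9.80665 m/s² × 350 m = 8.066×10^6 Pa = 8.066 MPa
basalt: 2886 kg/m³ × 9.80665 m/s² × 1170 m = 3.311×10^7 Pa = 33.11 MPa
Total = 58.37 + 8.066 + 33.11 = 99.553 MPa

100 MPa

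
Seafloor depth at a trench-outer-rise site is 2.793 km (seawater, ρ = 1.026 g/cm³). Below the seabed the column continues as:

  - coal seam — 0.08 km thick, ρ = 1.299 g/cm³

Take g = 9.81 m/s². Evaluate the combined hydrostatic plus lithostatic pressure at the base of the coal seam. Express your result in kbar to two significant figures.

seawater: 1026 kg/m³ × 9.81 m/s² × 2793 m = 2.811×10^7 Pa = 0.2811 kbar
coal seam: 1299 kg/m³ × 9.81 m/s² × 80 m = 1.019×10^6 Pa = 0.01019 kbar
Total = 0.2811 + 0.01019 = 0.29131 kbar

0.29 kbar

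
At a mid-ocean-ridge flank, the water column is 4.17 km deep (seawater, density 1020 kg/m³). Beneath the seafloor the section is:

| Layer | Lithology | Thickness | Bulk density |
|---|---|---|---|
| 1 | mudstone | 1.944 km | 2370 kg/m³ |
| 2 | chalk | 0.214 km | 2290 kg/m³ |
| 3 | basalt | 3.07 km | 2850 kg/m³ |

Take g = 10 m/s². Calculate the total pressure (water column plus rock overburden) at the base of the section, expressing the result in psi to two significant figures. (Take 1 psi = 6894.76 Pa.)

seawater: 1020 kg/m³ × 10 m/s² × 4170 m = 4.253×10^7 Pa = 6169 psi
mudstone: 2370 kg/m³ × 10 m/s² × 1944 m = 4.607×10^7 Pa = 6682 psi
chalk: 2290 kg/m³ × 10 m/s² × 214 m = 4.901×10^6 Pa = 710.8 psi
basalt: 2850 kg/m³ × 10 m/s² × 3070 m = 8.749×10^7 Pa = 12690 psi
Total = 6169 + 6682 + 710.8 + 12690 = 26252 psi

26000 psi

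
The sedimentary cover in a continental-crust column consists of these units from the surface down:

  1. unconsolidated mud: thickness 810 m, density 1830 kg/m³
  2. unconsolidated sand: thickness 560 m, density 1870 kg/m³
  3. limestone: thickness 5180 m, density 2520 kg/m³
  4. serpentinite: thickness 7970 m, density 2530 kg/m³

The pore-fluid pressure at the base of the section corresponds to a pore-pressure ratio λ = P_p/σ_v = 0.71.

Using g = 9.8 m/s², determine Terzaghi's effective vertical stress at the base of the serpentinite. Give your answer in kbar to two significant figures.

Overburden (lithostatic) stress σ_v:
unconsolidated mud: 1830 kg/m³ × 9.8 m/s² × 810 m = 1.453×10^7 Pa = 14.53 MPa
unconsolidated sand: 1870 kg/m³ × 9.8 m/s² × 560 m = 1.026×10^7 Pa = 10.26 MPa
limestone: 2520 kg/m³ × 9.8 m/s² × 5180 m = 1.279×10^8 Pa = 127.9 MPa
serpentinite: 2530 kg/m³ × 9.8 m/s² × 7970 m = 1.976×10^8 Pa = 197.6 MPa
Total = 14.53 + 10.26 + 127.9 + 197.6 = 350.32 MPa
Pore pressure P_p = λ·σ_v = 0.71 × 350.3 MPa = 248.7 MPa
Effective stress σ' = σ_v − P_p = 350.3 − 248.7 = 101.59 MPa = 1.0159 kbar

1.0 kbar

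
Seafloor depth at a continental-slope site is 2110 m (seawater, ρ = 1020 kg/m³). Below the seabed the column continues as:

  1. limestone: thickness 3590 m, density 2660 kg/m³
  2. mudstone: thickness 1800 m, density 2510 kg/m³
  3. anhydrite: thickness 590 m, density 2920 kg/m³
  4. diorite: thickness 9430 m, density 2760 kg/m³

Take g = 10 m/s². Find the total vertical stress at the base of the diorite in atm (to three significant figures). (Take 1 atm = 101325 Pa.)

4340 atm

seawater: 1020 kg/m³ × 10 m/s² × 2110 m = 2.152×10^7 Pa = 212.4 atm
limestone: 2660 kg/m³ × 10 m/s² × 3590 m = 9.549×10^7 Pa = 942.5 atm
mudstone: 2510 kg/m³ × 10 m/s² × 1800 m = 4.518×10^7 Pa = 445.9 atm
anhydrite: 2920 kg/m³ × 10 m/s² × 590 m = 1.723×10^7 Pa = 170.0 atm
diorite: 2760 kg/m³ × 10 m/s² × 9430 m = 2.603×10^8 Pa = 2569 atm
Total = 212.4 + 942.5 + 445.9 + 170.0 + 2569 = 4339.4 atm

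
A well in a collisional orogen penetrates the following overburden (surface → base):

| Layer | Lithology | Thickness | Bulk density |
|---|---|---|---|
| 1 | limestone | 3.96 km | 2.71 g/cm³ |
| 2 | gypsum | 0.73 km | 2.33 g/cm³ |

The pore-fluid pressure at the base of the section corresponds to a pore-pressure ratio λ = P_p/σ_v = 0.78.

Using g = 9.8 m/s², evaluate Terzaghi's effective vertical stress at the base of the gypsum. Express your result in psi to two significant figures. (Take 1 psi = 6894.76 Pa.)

3900 psi

Overburden (lithostatic) stress σ_v:
limestone: 2710 kg/m³ × 9.8 m/s² × 3960 m = 1.052×10^8 Pa = 105.2 MPa
gypsum: 2330 kg/m³ × 9.8 m/s² × 730 m = 1.667×10^7 Pa = 16.67 MPa
Total = 105.2 + 16.67 = 121.84 MPa
Pore pressure P_p = λ·σ_v = 0.78 × 121.8 MPa = 95.03 MPa
Effective stress σ' = σ_v − P_p = 121.8 − 95.03 = 26.804 MPa = 3887.7 psi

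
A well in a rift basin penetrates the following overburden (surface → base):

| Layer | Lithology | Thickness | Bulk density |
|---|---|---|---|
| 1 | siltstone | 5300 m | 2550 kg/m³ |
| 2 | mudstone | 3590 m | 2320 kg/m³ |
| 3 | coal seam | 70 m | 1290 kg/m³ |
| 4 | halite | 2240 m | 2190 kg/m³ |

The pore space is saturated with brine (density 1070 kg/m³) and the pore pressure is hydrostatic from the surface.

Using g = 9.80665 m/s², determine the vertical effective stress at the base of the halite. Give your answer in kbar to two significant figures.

Overburden (lithostatic) stress σ_v:
siltstone: 2550 kg/m³ × 9.80665 m/s² × 5300 m = 1.325×10^8 Pa = 132.5 MPa
mudstone: 2320 kg/m³ × 9.80665 m/s² × 3590 m = 8.168×10^7 Pa = 81.68 MPa
coal seam: 1290 kg/m³ × 9.80665 m/s² × 70 m = 8.855×10^5 Pa = 0.8855 MPa
halite: 2190 kg/m³ × 9.80665 m/s² × 2240 m = 4.811×10^7 Pa = 48.11 MPa
Total = 132.5 + 81.68 + 0.8855 + 48.11 = 263.21 MPa
Pore pressure P_p = 1070 kg/m³ × 9.80665 m/s² × 11200 m = 1.175×10^8 Pa = 117.5 MPa
Effective stress σ' = σ_v − P_p = 263.2 − 117.5 = 145.68 MPa = 1.4568 kbar

1.5 kbar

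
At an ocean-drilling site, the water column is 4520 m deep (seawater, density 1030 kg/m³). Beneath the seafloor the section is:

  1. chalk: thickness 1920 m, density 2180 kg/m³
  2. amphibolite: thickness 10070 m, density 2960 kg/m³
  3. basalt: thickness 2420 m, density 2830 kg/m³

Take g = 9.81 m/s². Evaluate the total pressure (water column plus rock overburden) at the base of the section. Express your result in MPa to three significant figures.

446 MPa

seawater: 1030 kg/m³ × 9.81 m/s² × 4520 m = 4.567×10^7 Pa = 45.67 MPa
chalk: 2180 kg/m³ × 9.81 m/s² × 1920 m = 4.106×10^7 Pa = 41.06 MPa
amphibolite: 2960 kg/m³ × 9.81 m/s² × 10070 m = 2.924×10^8 Pa = 292.4 MPa
basalt: 2830 kg/m³ × 9.81 m/s² × 2420 m = 6.718×10^7 Pa = 67.18 MPa
Total = 45.67 + 41.06 + 292.4 + 67.18 = 446.33 MPa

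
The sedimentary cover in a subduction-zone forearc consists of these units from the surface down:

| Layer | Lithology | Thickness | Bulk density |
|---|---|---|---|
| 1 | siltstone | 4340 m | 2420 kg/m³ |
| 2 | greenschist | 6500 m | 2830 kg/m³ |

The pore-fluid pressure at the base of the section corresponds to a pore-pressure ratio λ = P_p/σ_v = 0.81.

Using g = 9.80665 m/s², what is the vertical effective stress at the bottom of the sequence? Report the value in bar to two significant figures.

540 bar

Overburden (lithostatic) stress σ_v:
siltstone: 2420 kg/m³ × 9.80665 m/s² × 4340 m = 1.030×10^8 Pa = 103.0 MPa
greenschist: 2830 kg/m³ × 9.80665 m/s² × 6500 m = 1.804×10^8 Pa = 180.4 MPa
Total = 103.0 + 180.4 = 283.39 MPa
Pore pressure P_p = λ·σ_v = 0.81 × 283.4 MPa = 229.5 MPa
Effective stress σ' = σ_v − P_p = 283.4 − 229.5 = 53.844 MPa = 538.44 bar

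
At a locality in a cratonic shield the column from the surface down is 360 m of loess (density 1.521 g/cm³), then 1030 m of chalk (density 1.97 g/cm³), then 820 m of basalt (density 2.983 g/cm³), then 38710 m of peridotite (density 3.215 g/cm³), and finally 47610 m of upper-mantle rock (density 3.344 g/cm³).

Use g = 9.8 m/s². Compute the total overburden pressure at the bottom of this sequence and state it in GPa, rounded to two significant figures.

2.8 GPa

loess: 1521 kg/m³ × 9.8 m/s² × 360 m = 5.366×10^6 Pa = 5.366×10^-3 GPa
chalk: 1970 kg/m³ × 9.8 m/s² × 1030 m = 1.989×10^7 Pa = 0.01989 GPa
basalt: 2983 kg/m³ × 9.8 m/s² × 820 m = 2.397×10^7 Pa = 0.02397 GPa
peridotite: 3215 kg/m³ × 9.8 m/s² × 38710 m = 1.220×10^9 Pa = 1.220 GPa
upper-mantle rock: 3344 kg/m³ × 9.8 m/s² × 47610 m = 1.560×10^9 Pa = 1.560 GPa
Total = 5.366×10^-3 + 0.01989 + 0.02397 + 1.220 + 1.560 = 2.8291 GPa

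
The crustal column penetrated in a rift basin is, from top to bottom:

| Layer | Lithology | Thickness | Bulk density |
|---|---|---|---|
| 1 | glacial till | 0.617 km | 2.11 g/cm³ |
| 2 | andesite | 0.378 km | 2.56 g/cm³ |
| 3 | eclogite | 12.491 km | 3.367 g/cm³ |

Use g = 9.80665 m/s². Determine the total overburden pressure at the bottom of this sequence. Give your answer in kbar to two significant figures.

glacial till: 2110 kg/m³ × 9.80665 m/s² × 617 m = 1.277×10^7 Pa = 0.1277 kbar
andesite: 2560 kg/m³ × 9.80665 m/s² × 378 m = 9.490×10^6 Pa = 0.09490 kbar
eclogite: 3367 kg/m³ × 9.80665 m/s² × 12491 m = 4.124×10^8 Pa = 4.124 kbar
Total = 0.1277 + 0.09490 + 4.124 = 4.3470 kbar

4.3 kbar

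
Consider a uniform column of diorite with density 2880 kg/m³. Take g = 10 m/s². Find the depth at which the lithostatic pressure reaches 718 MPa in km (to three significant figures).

h = P/(ρg) = 718 MPa / (2880 kg/m³ × 10 m/s²) = 7.180×10^8 Pa / 28800 Pa/m = 24931 m
= 24.931 km

24.9 km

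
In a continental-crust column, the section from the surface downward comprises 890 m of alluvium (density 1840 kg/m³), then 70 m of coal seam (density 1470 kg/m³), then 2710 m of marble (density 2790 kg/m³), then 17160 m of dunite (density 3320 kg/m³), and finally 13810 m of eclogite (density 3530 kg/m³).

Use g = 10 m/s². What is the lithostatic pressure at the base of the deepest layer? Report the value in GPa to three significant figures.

1.15 GPa

alluvium: 1840 kg/m³ × 10 m/s² × 890 m = 1.638×10^7 Pa = 0.01638 GPa
coal seam: 1470 kg/m³ × 10 m/s² × 70 m = 1.029×10^6 Pa = 1.029×10^-3 GPa
marble: 2790 kg/m³ × 10 m/s² × 2710 m = 7.561×10^7 Pa = 0.07561 GPa
dunite: 3320 kg/m³ × 10 m/s² × 17160 m = 5.697×10^8 Pa = 0.5697 GPa
eclogite: 3530 kg/m³ × 10 m/s² × 13810 m = 4.875×10^8 Pa = 0.4875 GPa
Total = 0.01638 + 1.029×10^-3 + 0.07561 + 0.5697 + 0.4875 = 1.1502 GPa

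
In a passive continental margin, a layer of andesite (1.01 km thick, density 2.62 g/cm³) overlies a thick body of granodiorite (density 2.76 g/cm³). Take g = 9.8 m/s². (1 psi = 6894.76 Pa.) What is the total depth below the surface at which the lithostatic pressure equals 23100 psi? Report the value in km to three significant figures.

Pressure at base of upper layers: 2620×9.8×1010 = 2.593×10^7 Pa = 3761 psi
Remaining pressure to be supplied by granodiorite: 1.593×10^8 − 2.593×10^7 = 1.333×10^8 Pa
Additional depth in granodiorite = 1.333×10^8 Pa / (2760 kg/m³ × 9.8 m/s²) = 4929.6 m
Total depth = 1010 m + 4929.6 m = 5939.6 m
= 5.9396 km

5.94 km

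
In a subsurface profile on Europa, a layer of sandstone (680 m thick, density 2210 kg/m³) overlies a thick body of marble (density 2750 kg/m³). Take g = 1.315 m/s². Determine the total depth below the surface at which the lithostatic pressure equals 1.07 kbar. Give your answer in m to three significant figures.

29700 m

Pressure at base of upper layers: 2210×1.315×680 = 1.976×10^6 Pa = 0.01976 kbar
Remaining pressure to be supplied by marble: 1.070×10^8 − 1.976×10^6 = 1.050×10^8 Pa
Additional depth in marble = 1.050×10^8 Pa / (2750 kg/m³ × 1.315 m/s²) = 29042 m
Total depth = 680 m + 29042 m = 29722 m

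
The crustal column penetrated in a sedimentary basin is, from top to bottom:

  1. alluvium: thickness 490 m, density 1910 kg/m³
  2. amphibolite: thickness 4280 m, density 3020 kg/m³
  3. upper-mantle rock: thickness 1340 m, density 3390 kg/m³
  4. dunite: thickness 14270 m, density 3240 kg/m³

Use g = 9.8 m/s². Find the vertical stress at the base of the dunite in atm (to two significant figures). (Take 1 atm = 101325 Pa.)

alluvium: 1910 kg/m³ × 9.8 m/s² × 490 m = 9.172×10^6 Pa = 90.52 atm
amphibolite: 3020 kg/m³ × 9.8 m/s² × 4280 m = 1.267×10^8 Pa = 1250 atm
upper-mantle rock: 3390 kg/m³ × 9.8 m/s² × 1340 m = 4.452×10^7 Pa = 439.4 atm
dunite: 3240 kg/m³ × 9.8 m/s² × 14270 m = 4.531×10^8 Pa = 4472 atm
Total = 90.52 + 1250 + 439.4 + 4472 = 6251.8 atm

6300 atm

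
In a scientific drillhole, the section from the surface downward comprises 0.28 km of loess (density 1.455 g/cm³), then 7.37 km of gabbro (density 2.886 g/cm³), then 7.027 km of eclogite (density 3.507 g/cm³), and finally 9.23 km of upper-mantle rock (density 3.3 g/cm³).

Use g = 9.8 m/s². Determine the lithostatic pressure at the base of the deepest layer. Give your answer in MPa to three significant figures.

loess: 1455 kg/m³ × 9.8 m/s² × 280 m = 3.993×10^6 Pa = 3.993 MPa
gabbro: 2886 kg/m³ × 9.8 m/s² × 7370 m = 2.084×10^8 Pa = 208.4 MPa
eclogite: 3507 kg/m³ × 9.8 m/s² × 7027 m = 2.415×10^8 Pa = 241.5 MPa
upper-mantle rock: 3300 kg/m³ × 9.8 m/s² × 9230 m = 2.985×10^8 Pa = 298.5 MPa
Total = 3.993 + 208.4 + 241.5 + 298.5 = 752.44 MPa

752 MPa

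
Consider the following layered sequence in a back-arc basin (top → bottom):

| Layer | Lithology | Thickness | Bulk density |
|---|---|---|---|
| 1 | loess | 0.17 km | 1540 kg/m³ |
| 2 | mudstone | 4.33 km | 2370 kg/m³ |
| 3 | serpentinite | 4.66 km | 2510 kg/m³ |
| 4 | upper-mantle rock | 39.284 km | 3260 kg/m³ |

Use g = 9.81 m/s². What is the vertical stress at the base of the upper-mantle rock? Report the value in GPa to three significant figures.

loess: 1540 kg/m³ × 9.81 m/s² × 170 m = 2.568×10^6 Pa = 2.568×10^-3 GPa
mudstone: 2370 kg/m³ × 9.81 m/s² × 4330 m = 1.007×10^8 Pa = 0.1007 GPa
serpentinite: 2510 kg/m³ × 9.81 m/s² × 4660 m = 1.147×10^8 Pa = 0.1147 GPa
upper-mantle rock: 3260 kg/m³ × 9.81 m/s² × 39284 m = 1.256×10^9 Pa = 1.256 GPa
Total = 2.568×10^-3 + 0.1007 + 0.1147 + 1.256 = 1.4743 GPa

1.47 GPa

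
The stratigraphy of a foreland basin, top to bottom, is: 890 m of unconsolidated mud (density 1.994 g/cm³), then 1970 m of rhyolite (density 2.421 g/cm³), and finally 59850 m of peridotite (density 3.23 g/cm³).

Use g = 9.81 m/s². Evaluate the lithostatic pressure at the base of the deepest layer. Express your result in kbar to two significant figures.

20 kbar

unconsolidated mud: 1994 kg/m³ × 9.81 m/s² × 890 m = 1.741×10^7 Pa = 0.1741 kbar
rhyolite: 2421 kg/m³ × 9.81 m/s² × 1970 m = 4.679×10^7 Pa = 0.4679 kbar
peridotite: 3230 kg/m³ × 9.81 m/s² × 59850 m = 1.896×10^9 Pa = 18.96 kbar
Total = 0.1741 + 0.4679 + 18.96 = 19.606 kbar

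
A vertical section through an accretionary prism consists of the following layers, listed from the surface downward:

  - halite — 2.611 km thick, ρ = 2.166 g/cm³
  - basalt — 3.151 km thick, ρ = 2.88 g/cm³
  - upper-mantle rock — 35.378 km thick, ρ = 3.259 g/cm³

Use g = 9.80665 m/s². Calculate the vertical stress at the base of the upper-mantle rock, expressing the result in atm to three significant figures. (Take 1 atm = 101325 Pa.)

12600 atm

halite: 2166 kg/m³ × 9.80665 m/s² × 2611 m = 5.546×10^7 Pa = 547.4 atm
basalt: 2880 kg/m³ × 9.80665 m/s² × 3151 m = 8.899×10^7 Pa = 878.3 atm
upper-mantle rock: 3259 kg/m³ × 9.80665 m/s² × 35378 m = 1.131×10^9 Pa = 11159 atm
Total = 547.4 + 878.3 + 11159 = 12585 atm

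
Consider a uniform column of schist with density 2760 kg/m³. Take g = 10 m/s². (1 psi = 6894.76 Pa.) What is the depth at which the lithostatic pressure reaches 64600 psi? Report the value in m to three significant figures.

16100 m

h = P/(ρg) = 64600 psi / (2760 kg/m³ × 10 m/s²) = 4.454×10^8 Pa / 27600 Pa/m = 16138 m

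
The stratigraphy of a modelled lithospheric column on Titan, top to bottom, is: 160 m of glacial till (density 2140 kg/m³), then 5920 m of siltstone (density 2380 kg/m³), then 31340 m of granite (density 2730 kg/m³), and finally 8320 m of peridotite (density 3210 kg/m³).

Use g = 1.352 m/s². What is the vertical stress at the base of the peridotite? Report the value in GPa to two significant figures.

glacial till: 2140 kg/m³ × 1.352 m/s² × 160 m = 4.629×10^5 Pa = 4.629×10^-4 GPa
siltstone: 2380 kg/m³ × 1.352 m/s² × 5920 m = 1.905×10^7 Pa = 0.01905 GPa
granite: 2730 kg/m³ × 1.352 m/s² × 31340 m = 1.157×10^8 Pa = 0.1157 GPa
peridotite: 3210 kg/m³ × 1.352 m/s² × 8320 m = 3.611×10^7 Pa = 0.03611 GPa
Total = 4.629×10^-4 + 0.01905 + 0.1157 + 0.03611 = 0.17129 GPa

0.17 GPa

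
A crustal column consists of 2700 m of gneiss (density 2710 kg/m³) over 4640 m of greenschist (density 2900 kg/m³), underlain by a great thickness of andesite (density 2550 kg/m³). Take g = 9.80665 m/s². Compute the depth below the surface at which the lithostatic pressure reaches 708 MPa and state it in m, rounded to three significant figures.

Pressure at base of upper layers: 2710×9.80665×2700 + 2900×9.80665×4640 = 2.037×10^8 Pa = 203.7 MPa
Remaining pressure to be supplied by andesite: 7.080×10^8 − 2.037×10^8 = 5.043×10^8 Pa
Additional depth in andesite = 5.043×10^8 Pa / (2550 kg/m³ × 9.80665 m/s²) = 20166 m
Total depth = 7340 m + 20166 m = 27506 m

27500 m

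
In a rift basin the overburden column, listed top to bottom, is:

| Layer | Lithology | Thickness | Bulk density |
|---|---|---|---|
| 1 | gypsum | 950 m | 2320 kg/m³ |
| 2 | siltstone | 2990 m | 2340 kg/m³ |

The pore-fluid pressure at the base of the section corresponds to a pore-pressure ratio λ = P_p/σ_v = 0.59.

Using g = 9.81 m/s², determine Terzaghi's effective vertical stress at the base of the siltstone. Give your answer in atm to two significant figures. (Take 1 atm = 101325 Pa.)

370 atm

Overburden (lithostatic) stress σ_v:
gypsum: 2320 kg/m³ × 9.81 m/s² × 950 m = 2.162×10^7 Pa = 21.62 MPa
siltstone: 2340 kg/m³ × 9.81 m/s² × 2990 m = 6.864×10^7 Pa = 68.64 MPa
Total = 21.62 + 68.64 = 90.258 MPa
Pore pressure P_p = λ·σ_v = 0.59 × 90.26 MPa = 53.25 MPa
Effective stress σ' = σ_v − P_p = 90.26 − 53.25 = 37.006 MPa = 365.22 atm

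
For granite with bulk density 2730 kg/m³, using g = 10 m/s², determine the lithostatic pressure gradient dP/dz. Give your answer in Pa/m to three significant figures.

dP/dz = ρg = 2730 kg/m³ × 10 m/s² = 27300 Pa/m

27300 Pa/m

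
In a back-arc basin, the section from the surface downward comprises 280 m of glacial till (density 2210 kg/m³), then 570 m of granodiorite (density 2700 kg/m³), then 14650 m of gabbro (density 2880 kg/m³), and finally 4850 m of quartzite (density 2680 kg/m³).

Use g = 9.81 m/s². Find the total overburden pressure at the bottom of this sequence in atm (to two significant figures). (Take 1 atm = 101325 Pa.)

glacial till: 2210 kg/m³ × 9.81 m/s² × 280 m = 6.070×10^6 Pa = 59.91 atm
granodiorite: 2700 kg/m³ × 9.81 m/s² × 570 m = 1.510×10^7 Pa = 149.0 atm
gabbro: 2880 kg/m³ × 9.81 m/s² × 14650 m = 4.139×10^8 Pa = 4085 atm
quartzite: 2680 kg/m³ × 9.81 m/s² × 4850 m = 1.275×10^8 Pa = 1258 atm
Total = 59.91 + 149.0 + 4085 + 1258 = 5552.3 atm

5600 atm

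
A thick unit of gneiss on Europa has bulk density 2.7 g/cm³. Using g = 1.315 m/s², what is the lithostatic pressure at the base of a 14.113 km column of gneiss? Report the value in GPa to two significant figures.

gneiss: 2700 kg/m³ × 1.315 m/s² × 14113 m = 5.011×10^7 Pa = 0.05011 GPa

0.050 GPa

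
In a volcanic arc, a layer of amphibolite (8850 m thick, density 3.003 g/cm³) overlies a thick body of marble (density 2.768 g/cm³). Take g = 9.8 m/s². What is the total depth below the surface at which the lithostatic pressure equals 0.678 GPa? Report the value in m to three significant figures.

24200 m

Pressure at base of upper layers: 3003×9.8×8850 = 2.605×10^8 Pa = 0.2605 GPa
Remaining pressure to be supplied by marble: 6.780×10^8 − 2.605×10^8 = 4.175×10^8 Pa
Additional depth in marble = 4.175×10^8 Pa / (2768 kg/m³ × 9.8 m/s²) = 15393 m
Total depth = 8850 m + 15393 m = 24243 m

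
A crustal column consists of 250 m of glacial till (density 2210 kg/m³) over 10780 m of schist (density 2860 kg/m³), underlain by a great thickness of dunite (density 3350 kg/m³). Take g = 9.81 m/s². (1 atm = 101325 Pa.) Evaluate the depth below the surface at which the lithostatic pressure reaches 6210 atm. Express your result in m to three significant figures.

Pressure at base of upper layers: 2210×9.81×250 + 2860×9.81×10780 = 3.079×10^8 Pa = 3038 atm
Remaining pressure to be supplied by dunite: 6.292×10^8 − 3.079×10^8 = 3.214×10^8 Pa
Additional depth in dunite = 3.214×10^8 Pa / (3350 kg/m³ × 9.81 m/s²) = 9778.6 m
Total depth = 11030 m + 9778.6 m = 20809 m

20800 m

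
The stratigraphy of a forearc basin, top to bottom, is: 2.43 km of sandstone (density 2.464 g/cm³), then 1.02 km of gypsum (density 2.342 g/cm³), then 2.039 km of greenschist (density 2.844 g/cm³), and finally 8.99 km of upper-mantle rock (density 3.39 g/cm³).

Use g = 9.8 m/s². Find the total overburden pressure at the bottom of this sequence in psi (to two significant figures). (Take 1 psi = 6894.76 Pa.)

63000 psi

sandstone: 2464 kg/m³ × 9.8 m/s² × 2430 m = 5.868×10^7 Pa = 8510 psi
gypsum: 2342 kg/m³ × 9.8 m/s² × 1020 m = 2.341×10^7 Pa = 3395 psi
greenschist: 2844 kg/m³ × 9.8 m/s² × 2039 m = 5.683×10^7 Pa = 8242 psi
upper-mantle rock: 3390 kg/m³ × 9.8 m/s² × 8990 m = 2.987×10^8 Pa = 43318 psi
Total = 8510 + 3395 + 8242 + 43318 = 63466 psi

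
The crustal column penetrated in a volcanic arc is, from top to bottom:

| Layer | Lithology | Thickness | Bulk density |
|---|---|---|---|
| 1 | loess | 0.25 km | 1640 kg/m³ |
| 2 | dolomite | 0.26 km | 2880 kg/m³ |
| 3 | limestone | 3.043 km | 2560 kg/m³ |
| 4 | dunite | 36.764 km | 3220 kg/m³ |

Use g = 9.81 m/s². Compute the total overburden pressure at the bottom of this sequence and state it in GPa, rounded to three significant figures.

1.25 GPa

loess: 1640 kg/m³ × 9.81 m/s² × 250 m = 4.022×10^6 Pa = 4.022×10^-3 GPa
dolomite: 2880 kg/m³ × 9.81 m/s² × 260 m = 7.346×10^6 Pa = 7.346×10^-3 GPa
limestone: 2560 kg/m³ × 9.81 m/s² × 3043 m = 7.642×10^7 Pa = 0.07642 GPa
dunite: 3220 kg/m³ × 9.81 m/s² × 36764 m = 1.161×10^9 Pa = 1.161 GPa
Total = 4.022×10^-3 + 7.346×10^-3 + 0.07642 + 1.161 = 1.2491 GPa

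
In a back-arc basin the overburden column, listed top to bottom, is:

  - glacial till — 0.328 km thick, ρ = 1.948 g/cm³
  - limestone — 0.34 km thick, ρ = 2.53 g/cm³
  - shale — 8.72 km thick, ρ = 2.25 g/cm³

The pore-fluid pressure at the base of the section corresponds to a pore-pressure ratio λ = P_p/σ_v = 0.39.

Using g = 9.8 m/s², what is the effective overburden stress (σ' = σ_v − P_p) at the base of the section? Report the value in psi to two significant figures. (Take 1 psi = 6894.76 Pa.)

18000 psi

Overburden (lithostatic) stress σ_v:
glacial till: 1948 kg/m³ × 9.8 m/s² × 328 m = 6.262×10^6 Pa = 6.262 MPa
limestone: 2530 kg/m³ × 9.8 m/s² × 340 m = 8.430×10^6 Pa = 8.430 MPa
shale: 2250 kg/m³ × 9.8 m/s² × 8720 m = 1.923×10^8 Pa = 192.3 MPa
Total = 6.262 + 8.430 + 192.3 = 206.97 MPa
Pore pressure P_p = λ·σ_v = 0.39 × 207.0 MPa = 80.72 MPa
Effective stress σ' = σ_v − P_p = 207.0 − 80.72 = 126.25 MPa = 18311 psi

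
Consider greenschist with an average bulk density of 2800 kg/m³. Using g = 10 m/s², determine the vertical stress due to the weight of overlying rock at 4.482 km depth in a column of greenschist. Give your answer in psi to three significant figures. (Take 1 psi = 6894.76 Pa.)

18200 psi

greenschist: 2800 kg/m³ × 10 m/s² × 4482 m = 1.255×10^8 Pa = 18202 psi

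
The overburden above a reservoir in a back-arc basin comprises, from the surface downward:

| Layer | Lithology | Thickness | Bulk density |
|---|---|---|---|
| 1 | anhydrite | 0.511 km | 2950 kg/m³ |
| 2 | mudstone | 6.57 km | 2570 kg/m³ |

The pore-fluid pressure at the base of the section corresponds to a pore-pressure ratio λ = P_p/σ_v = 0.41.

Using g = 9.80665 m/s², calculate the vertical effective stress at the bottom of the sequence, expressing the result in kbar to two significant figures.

Overburden (lithostatic) stress σ_v:
anhydrite: 2950 kg/m³ × 9.80665 m/s² × 511 m = 1.478×10^7 Pa = 14.78 MPa
mudstone: 2570 kg/m³ × 9.80665 m/s² × 6570 m = 1.656×10^8 Pa = 165.6 MPa
Total = 14.78 + 165.6 = 180.37 MPa
Pore pressure P_p = λ·σ_v = 0.41 × 180.4 MPa = 73.95 MPa
Effective stress σ' = σ_v − P_p = 180.4 − 73.95 = 106.42 MPa = 1.0642 kbar

1.1 kbar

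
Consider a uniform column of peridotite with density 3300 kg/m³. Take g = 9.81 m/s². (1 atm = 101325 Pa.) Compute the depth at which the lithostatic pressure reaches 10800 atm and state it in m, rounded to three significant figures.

h = P/(ρg) = 10800 atm / (3300 kg/m³ × 9.81 m/s²) = 1.094×10^9 Pa / 32373 Pa/m = 33803 m

33800 m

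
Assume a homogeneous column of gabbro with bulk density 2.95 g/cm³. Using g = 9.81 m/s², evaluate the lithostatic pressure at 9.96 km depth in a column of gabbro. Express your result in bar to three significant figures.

gabbro: 2950 kg/m³ × 9.81 m/s² × 9960 m = 2.882×10^8 Pa = 2882 bar

2880 bar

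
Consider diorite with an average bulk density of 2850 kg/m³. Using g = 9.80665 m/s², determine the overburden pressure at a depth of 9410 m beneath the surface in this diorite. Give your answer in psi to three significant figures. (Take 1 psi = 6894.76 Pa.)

38100 psi

diorite: 2850 kg/m³ × 9.80665 m/s² × 9410 m = 2.630×10^8 Pa = 38145 psi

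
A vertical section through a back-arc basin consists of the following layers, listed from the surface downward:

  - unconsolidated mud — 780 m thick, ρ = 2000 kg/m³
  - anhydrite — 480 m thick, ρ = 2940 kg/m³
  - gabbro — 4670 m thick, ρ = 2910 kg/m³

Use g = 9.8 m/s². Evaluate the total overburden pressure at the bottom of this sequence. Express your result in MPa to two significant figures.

unconsolidated mud: 2000 kg/m³ × 9.8 m/s² × 780 m = 1.529×10^7 Pa = 15.29 MPa
anhydrite: 2940 kg/m³ × 9.8 m/s² × 480 m = 1.383×10^7 Pa = 13.83 MPa
gabbro: 2910 kg/m³ × 9.8 m/s² × 4670 m = 1.332×10^8 Pa = 133.2 MPa
Total = 15.29 + 13.83 + 133.2 = 162.30 MPa

160 MPa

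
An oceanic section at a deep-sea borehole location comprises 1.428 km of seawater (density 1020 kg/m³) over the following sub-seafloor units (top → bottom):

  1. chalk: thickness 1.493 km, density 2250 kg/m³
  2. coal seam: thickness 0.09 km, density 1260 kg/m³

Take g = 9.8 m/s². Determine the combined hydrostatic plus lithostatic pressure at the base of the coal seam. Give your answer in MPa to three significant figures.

seawater: 1020 kg/m³ × 9.8 m/s² × 1428 m = 1.427×10^7 Pa = 14.27 MPa
chalk: 2250 kg/m³ × 9.8 m/s² × 1493 m = 3.292×10^7 Pa = 32.92 MPa
coal seam: 1260 kg/m³ × 9.8 m/s² × 90 m = 1.111×10^6 Pa = 1.111 MPa
Total = 14.27 + 32.92 + 1.111 = 48.306 MPa

48.3 MPa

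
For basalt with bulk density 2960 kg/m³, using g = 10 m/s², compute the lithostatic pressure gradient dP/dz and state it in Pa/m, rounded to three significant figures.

dP/dz = ρg = 2960 kg/m³ × 10 m/s² = 29600 Pa/m

29600 Pa/m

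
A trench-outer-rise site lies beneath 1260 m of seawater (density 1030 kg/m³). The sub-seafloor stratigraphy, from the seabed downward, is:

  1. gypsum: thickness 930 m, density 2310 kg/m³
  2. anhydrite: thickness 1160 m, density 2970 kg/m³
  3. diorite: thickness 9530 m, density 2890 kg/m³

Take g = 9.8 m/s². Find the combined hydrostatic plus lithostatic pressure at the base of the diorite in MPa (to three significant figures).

seawater: 1030 kg/m³ × 9.8 m/s² × 1260 m = 1.272×10^7 Pa = 12.72 MPa
gypsum: 2310 kg/m³ × 9.8 m/s² × 930 m = 2.105×10^7 Pa = 21.05 MPa
anhydrite: 2970 kg/m³ × 9.8 m/s² × 1160 m = 3.376×10^7 Pa = 33.76 MPa
diorite: 2890 kg/m³ × 9.8 m/s² × 9530 m = 2.699×10^8 Pa = 269.9 MPa
Total = 12.72 + 21.05 + 33.76 + 269.9 = 337.44 MPa

337 MPa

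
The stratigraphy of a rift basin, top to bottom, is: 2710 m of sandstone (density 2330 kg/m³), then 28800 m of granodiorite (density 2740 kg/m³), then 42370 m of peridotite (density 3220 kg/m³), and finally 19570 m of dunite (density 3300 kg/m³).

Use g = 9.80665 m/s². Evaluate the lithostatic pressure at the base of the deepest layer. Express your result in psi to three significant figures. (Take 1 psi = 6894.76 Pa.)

407000 psi

sandstone: 2330 kg/m³ × 9.80665 m/s² × 2710 m = 6.192×10^7 Pa = 8981 psi
granodiorite: 2740 kg/m³ × 9.80665 m/s² × 28800 m = 7.739×10^8 Pa = 1.122×10^5 psi
peridotite: 3220 kg/m³ × 9.80665 m/s² × 42370 m = 1.338×10^9 Pa = 1.941×10^5 psi
dunite: 3300 kg/m³ × 9.80665 m/s² × 19570 m = 6.333×10^8 Pa = 91856 psi
Total = 8981 + 1.122×10^5 + 1.941×10^5 + 91856 = 4.0713×10^5 psi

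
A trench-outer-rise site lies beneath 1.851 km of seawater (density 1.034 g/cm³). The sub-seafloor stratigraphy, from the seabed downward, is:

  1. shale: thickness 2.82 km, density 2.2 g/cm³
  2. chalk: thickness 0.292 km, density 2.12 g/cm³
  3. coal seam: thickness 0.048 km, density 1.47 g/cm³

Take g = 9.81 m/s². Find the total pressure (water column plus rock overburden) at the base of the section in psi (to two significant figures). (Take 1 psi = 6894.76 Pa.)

seawater: 1034 kg/m³ × 9.81 m/s² × 1851 m = 1.878×10^7 Pa = 2723 psi
shale: 2200 kg/m³ × 9.81 m/s² × 2820 m = 6.086×10^7 Pa = 8827 psi
chalk: 2120 kg/m³ × 9.81 m/s² × 292 m = 6.073×10^6 Pa = 880.8 psi
coal seam: 1470 kg/m³ × 9.81 m/s² × 48 m = 6.922×10^5 Pa = 100.4 psi
Total = 2723 + 8827 + 880.8 + 100.4 = 12532 psi

13000 psi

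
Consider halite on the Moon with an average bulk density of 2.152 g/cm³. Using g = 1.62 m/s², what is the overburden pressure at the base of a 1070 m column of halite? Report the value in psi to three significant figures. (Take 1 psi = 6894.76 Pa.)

halite: 2152 kg/m³ × 1.62 m/s² × 1070 m = 3.730×10^6 Pa = 541.0 psi

541 psi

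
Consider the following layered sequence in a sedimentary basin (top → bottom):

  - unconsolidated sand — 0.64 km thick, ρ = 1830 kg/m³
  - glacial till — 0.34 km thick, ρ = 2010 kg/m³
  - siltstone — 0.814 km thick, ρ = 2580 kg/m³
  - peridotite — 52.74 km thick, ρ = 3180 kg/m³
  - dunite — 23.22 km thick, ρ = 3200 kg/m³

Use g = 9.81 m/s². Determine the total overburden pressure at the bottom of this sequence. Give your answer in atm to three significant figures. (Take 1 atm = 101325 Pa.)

unconsolidated sand: 1830 kg/m³ × 9.81 m/s² × 640 m = 1.149×10^7 Pa = 113.4 atm
glacial till: 2010 kg/m³ × 9.81 m/s² × 340 m = 6.704×10^6 Pa = 66.16 atm
siltstone: 2580 kg/m³ × 9.81 m/s² × 814 m = 2.060×10^7 Pa = 203.3 atm
peridotite: 3180 kg/m³ × 9.81 m/s² × 52740 m = 1.645×10^9 Pa = 16238 atm
dunite: 3200 kg/m³ × 9.81 m/s² × 23220 m = 7.289×10^8 Pa = 7194 atm
Total = 113.4 + 66.16 + 203.3 + 16238 + 7194 = 23814 atm

23800 atm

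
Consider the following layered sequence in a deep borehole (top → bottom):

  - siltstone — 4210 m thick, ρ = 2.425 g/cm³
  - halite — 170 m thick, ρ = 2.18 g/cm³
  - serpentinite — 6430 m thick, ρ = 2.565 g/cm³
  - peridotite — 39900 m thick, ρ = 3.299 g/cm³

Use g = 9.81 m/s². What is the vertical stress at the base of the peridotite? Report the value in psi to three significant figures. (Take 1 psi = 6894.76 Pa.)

siltstone: 2425 kg/m³ × 9.81 m/s² × 4210 m = 1.002×10^8 Pa = 14526 psi
halite: 2180 kg/m³ × 9.81 m/s² × 170 m = 3.636×10^6 Pa = 527.3 psi
serpentinite: 2565 kg/m³ × 9.81 m/s² × 6430 m = 1.618×10^8 Pa = 23467 psi
peridotite: 3299 kg/m³ × 9.81 m/s² × 39900 m = 1.291×10^9 Pa = 1.873×10^5 psi
Total = 14526 + 527.3 + 23467 + 1.873×10^5 = 2.2581×10^5 psi

226000 psi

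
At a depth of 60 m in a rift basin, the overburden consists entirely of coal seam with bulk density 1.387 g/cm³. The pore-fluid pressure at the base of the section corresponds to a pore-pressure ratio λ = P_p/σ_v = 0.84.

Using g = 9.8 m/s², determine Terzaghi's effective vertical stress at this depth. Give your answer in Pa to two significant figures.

130000 Pa

Overburden (lithostatic) stress σ_v:
coal seam: 1387 kg/m³ × 9.8 m/s² × 60 m = 8.156×10^5 Pa = 0.8156 MPa
Pore pressure P_p = λ·σ_v = 0.84 × 0.8156 MPa = 0.6851 MPa
Effective stress σ' = σ_v − P_p = 0.8156 − 0.6851 = 0.13049 MPa = 1.3049×10^5 Pa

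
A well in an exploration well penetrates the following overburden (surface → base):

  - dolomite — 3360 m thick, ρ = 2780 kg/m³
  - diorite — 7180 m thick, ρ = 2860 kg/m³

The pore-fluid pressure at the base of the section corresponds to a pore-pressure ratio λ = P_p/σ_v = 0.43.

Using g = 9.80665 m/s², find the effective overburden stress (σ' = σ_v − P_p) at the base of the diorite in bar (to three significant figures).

1670 bar

Overburden (lithostatic) stress σ_v:
dolomite: 2780 kg/m³ × 9.80665 m/s² × 3360 m = 9.160×10^7 Pa = 91.60 MPa
diorite: 2860 kg/m³ × 9.80665 m/s² × 7180 m = 2.014×10^8 Pa = 201.4 MPa
Total = 91.60 + 201.4 = 292.98 MPa
Pore pressure P_p = λ·σ_v = 0.43 × 293.0 MPa = 126.0 MPa
Effective stress σ' = σ_v − P_p = 293.0 − 126.0 = 167.00 MPa = 1670.0 bar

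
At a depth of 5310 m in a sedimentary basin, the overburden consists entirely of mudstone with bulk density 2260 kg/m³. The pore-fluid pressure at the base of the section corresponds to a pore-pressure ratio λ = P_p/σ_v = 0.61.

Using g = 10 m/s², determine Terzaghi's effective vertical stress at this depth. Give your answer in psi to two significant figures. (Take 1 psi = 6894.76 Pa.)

Overburden (lithostatic) stress σ_v:
mudstone: 2260 kg/m³ × 10 m/s² × 5310 m = 1.200×10^8 Pa = 120.0 MPa
Pore pressure P_p = λ·σ_v = 0.61 × 120.0 MPa = 73.20 MPa
Effective stress σ' = σ_v − P_p = 120.0 − 73.20 = 46.802 MPa = 6788.1 psi

6800 psi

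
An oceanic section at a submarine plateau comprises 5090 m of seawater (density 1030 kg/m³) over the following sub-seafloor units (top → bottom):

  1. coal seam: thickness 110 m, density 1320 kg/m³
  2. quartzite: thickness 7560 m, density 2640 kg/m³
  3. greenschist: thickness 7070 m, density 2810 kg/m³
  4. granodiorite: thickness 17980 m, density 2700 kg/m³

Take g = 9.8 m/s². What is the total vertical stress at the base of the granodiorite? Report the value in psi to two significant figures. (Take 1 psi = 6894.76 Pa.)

130000 psi

seawater: 1030 kg/m³ × 9.8 m/s² × 5090 m = 5.138×10^7 Pa = 7452 psi
coal seam: 1320 kg/m³ × 9.8 m/s² × 110 m = 1.423×10^6 Pa = 206.4 psi
quartzite: 2640 kg/m³ × 9.8 m/s² × 7560 m = 1.956×10^8 Pa = 28368 psi
greenschist: 2810 kg/m³ × 9.8 m/s² × 7070 m = 1.947×10^8 Pa = 28238 psi
granodiorite: 2700 kg/m³ × 9.8 m/s² × 17980 m = 4.758×10^8 Pa = 69002 psi
Total = 7452 + 206.4 + 28368 + 28238 + 69002 = 1.3327×10^5 psi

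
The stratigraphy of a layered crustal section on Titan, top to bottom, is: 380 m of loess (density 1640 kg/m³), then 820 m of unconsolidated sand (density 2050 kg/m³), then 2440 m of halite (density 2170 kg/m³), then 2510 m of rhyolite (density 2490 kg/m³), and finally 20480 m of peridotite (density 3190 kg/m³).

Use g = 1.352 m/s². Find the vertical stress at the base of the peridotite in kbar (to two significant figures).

loess: 1640 kg/m³ × 1.352 m/s² × 380 m = 8.426×10^5 Pa = 8.426×10^-3 kbar
unconsolidated sand: 2050 kg/m³ × 1.352 m/s² × 820 m = 2.273×10^6 Pa = 0.02273 kbar
halite: 2170 kg/m³ × 1.352 m/s² × 2440 m = 7.159×10^6 Pa = 0.07159 kbar
rhyolite: 2490 kg/m³ × 1.352 m/s² × 2510 m = 8.450×10^6 Pa = 0.08450 kbar
peridotite: 3190 kg/m³ × 1.352 m/s² × 20480 m = 8.833×10^7 Pa = 0.8833 kbar
Total = 8.426×10^-3 + 0.02273 + 0.07159 + 0.08450 + 0.8833 = 1.0705 kbar

1.1 kbar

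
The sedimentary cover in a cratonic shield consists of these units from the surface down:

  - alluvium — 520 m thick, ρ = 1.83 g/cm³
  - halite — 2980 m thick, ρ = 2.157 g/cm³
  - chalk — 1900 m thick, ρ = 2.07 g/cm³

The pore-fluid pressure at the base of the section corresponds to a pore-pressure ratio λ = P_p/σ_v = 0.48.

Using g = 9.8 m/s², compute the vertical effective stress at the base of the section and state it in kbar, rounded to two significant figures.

Overburden (lithostatic) stress σ_v:
alluvium: 1830 kg/m³ × 9.8 m/s² × 520 m = 9.326×10^6 Pa = 9.326 MPa
halite: 2157 kg/m³ × 9.8 m/s² × 2980 m = 6.299×10^7 Pa = 62.99 MPa
chalk: 2070 kg/m³ × 9.8 m/s² × 1900 m = 3.854×10^7 Pa = 38.54 MPa
Total = 9.326 + 62.99 + 38.54 = 110.86 MPa
Pore pressure P_p = λ·σ_v = 0.48 × 110.9 MPa = 53.21 MPa
Effective stress σ' = σ_v − P_p = 110.9 − 53.21 = 57.648 MPa = 0.57648 kbar

0.58 kbar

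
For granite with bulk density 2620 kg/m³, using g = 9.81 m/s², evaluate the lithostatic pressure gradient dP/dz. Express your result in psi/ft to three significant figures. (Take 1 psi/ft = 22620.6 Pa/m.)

dP/dz = ρg = 2620 kg/m³ × 9.81 m/s² = 25702 Pa/m
= 25702 Pa/m × (1 psi/ft / 22621 Pa/m) = 1.1362 psi/ft

1.14 psi/ft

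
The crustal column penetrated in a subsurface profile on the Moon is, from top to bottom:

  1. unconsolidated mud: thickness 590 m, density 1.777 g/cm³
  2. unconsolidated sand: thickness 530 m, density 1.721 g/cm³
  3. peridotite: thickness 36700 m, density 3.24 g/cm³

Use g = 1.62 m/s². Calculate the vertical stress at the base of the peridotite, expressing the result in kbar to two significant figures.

unconsolidated mud: 1777 kg/m³ × 1.62 m/s² × 590 m = 1.698×10^6 Pa = 0.01698 kbar
unconsolidated sand: 1721 kg/m³ × 1.62 m/s² × 530 m = 1.478×10^6 Pa = 0.01478 kbar
peridotite: 3240 kg/m³ × 1.62 m/s² × 36700 m = 1.926×10^8 Pa = 1.926 kbar
Total = 0.01698 + 0.01478 + 1.926 = 1.9581 kbar

2.0 kbar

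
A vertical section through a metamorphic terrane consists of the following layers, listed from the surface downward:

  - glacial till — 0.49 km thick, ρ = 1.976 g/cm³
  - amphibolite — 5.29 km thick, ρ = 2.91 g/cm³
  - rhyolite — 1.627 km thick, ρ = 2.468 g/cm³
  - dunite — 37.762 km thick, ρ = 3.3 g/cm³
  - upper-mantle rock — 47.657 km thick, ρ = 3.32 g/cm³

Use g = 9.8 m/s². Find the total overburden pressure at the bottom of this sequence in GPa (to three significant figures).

glacial till: 1976 kg/m³ × 9.8 m/s² × 490 m = 9.489×10^6 Pa = 9.489×10^-3 GPa
amphibolite: 2910 kg/m³ × 9.8 m/s² × 5290 m = 1.509×10^8 Pa = 0.1509 GPa
rhyolite: 2468 kg/m³ × 9.8 m/s² × 1627 m = 3.935×10^7 Pa = 0.03935 GPa
dunite: 3300 kg/m³ × 9.8 m/s² × 37762 m = 1.221×10^9 Pa = 1.221 GPa
upper-mantle rock: 3320 kg/m³ × 9.8 m/s² × 47657 m = 1.551×10^9 Pa = 1.551 GPa
Total = 9.489×10^-3 + 0.1509 + 0.03935 + 1.221 + 1.551 = 2.9715 GPa

2.97 GPa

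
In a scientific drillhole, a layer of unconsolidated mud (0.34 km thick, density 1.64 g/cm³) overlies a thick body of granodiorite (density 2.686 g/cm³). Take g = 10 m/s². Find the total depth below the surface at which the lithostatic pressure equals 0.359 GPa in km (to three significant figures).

13.5 km

Pressure at base of upper layers: 1640×10×340 = 5.576×10^6 Pa = 5.576×10^-3 GPa
Remaining pressure to be supplied by granodiorite: 3.590×10^8 − 5.576×10^6 = 3.534×10^8 Pa
Additional depth in granodiorite = 3.534×10^8 Pa / (2686 kg/m³ × 10 m/s²) = 13158 m
Total depth = 340 m + 13158 m = 13498 m
= 13.498 km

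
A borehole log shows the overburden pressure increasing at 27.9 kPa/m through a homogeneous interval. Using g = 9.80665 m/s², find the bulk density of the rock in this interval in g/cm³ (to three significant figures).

2.85 g/cm³

ρ = (dP/dz)/g = 27.9 kPa/m / 9.80665 m/s² = 27900 Pa/m / 9.80665 m/s² = 2845.0 kg/m³
= 2.845 g/cm³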